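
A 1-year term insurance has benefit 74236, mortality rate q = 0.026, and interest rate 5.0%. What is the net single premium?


NSP = benefit * q * v
v = 1/(1+i) = 0.952381
NSP = 74236 * 0.026 * 0.952381
= 1838.2248


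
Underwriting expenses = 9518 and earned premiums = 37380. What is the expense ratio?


Expense ratio = expenses / premiums
= 9518 / 37380
= 0.2546


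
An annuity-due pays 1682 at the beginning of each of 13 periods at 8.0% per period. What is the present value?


PV_due = PMT * (1-(1+i)^(-n))/i * (1+i)
PV_immediate = 13294.1511
PV_due = 13294.1511 * 1.08
= 14357.6832


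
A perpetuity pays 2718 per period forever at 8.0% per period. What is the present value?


PV = PMT / i
= 2718 / 0.08
= 33975.0


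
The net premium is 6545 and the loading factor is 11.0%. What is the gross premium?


Gross = net * (1 + loading)
= 6545 * (1 + 0.11)
= 6545 * 1.11
= 7264.95


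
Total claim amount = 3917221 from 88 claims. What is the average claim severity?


severity = total / number
= 3917221 / 88
= 44513.875


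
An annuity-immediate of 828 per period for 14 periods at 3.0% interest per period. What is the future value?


FV = PMT * ((1+i)^n - 1) / i
= 828 * ((1.03)^14 - 1) / 0.03
= 828 * (1.51259 - 1) / 0.03
= 14147.4764


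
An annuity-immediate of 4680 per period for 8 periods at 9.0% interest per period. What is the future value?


FV = PMT * ((1+i)^n - 1) / i
= 4680 * ((1.09)^8 - 1) / 0.09
= 4680 * (1.992563 - 1) / 0.09
= 51613.2574


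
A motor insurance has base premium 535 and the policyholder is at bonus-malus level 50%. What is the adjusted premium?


adjusted = base * BM_level / 100
= 535 * 50 / 100
= 535 * 0.5
= 267.5


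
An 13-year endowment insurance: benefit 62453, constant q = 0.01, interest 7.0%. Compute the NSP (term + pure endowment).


Term component = 4963.9204
Pure endowment = 13_p_x * v^13 * benefit = 0.877521 * 0.414964 * 62453 = 22741.6371
NSP = 27705.5575


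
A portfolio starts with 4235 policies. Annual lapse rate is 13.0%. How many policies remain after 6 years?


remaining = initial * (1 - lapse)^years
= 4235 * (1 - 0.13)^6
= 4235 * 0.433626
= 1836.407


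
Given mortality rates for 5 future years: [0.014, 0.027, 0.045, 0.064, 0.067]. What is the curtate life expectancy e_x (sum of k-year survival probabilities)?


e_x = sum_{k=1}^{n} k_p_x
k_p_x values:
  1_p_x = 0.986
  2_p_x = 0.959378
  3_p_x = 0.916206
  4_p_x = 0.857569
  5_p_x = 0.800112
e_x = 4.5193


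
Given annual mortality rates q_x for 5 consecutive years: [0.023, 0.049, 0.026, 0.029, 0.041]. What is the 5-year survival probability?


p_k = 1 - q_k for each year
Survival = product of (1 - q_k)
= 0.977 * 0.951 * 0.974 * 0.971 * 0.959
= 0.8427


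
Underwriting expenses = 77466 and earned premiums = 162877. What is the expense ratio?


Expense ratio = expenses / premiums
= 77466 / 162877
= 0.4756


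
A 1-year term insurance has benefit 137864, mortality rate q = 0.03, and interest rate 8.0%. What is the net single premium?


NSP = benefit * q * v
v = 1/(1+i) = 0.925926
NSP = 137864 * 0.03 * 0.925926
= 3829.5556


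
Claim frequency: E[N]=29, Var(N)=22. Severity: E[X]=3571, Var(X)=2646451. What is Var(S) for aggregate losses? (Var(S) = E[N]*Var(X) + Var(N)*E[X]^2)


Var(S) = E[N]*Var(X) + Var(N)*E[X]^2
= 29*2646451 + 22*3571^2
= 76747079 + 280544902
= 3.5729e+08


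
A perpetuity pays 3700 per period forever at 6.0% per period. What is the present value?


PV = PMT / i
= 3700 / 0.06
= 61666.6667


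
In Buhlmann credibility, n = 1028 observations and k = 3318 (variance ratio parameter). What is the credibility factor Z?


Z = n / (n + k)
= 1028 / (1028 + 3318)
= 1028 / 4346
= 0.2365


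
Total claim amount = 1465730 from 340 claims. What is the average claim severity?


severity = total / number
= 1465730 / 340
= 4310.9706


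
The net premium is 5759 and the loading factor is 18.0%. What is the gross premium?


Gross = net * (1 + loading)
= 5759 * (1 + 0.18)
= 5759 * 1.18
= 6795.62


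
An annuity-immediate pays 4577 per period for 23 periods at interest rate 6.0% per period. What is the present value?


PV = PMT * (1 - (1+i)^(-n)) / i
= 4577 * (1 - (1+0.06)^(-23)) / 0.06
= 4577 * (1 - 0.261797) / 0.06
= 4577 * 12.303379
= 56312.5656


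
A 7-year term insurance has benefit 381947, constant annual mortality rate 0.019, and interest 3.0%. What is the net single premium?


NSP = benefit * sum_{k=0}^{n-1} k_p_x * q * v^(k+1)
With constant q=0.019, v=0.970874
Sum = 0.112091
NSP = 381947 * 0.112091
= 42812.8732


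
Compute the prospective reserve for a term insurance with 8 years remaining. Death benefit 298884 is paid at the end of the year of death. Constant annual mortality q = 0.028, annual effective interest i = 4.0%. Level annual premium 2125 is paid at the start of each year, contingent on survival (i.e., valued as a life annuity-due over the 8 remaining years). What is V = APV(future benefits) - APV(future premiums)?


v = 1/(1+i) = 0.961538
APV(future benefits) per unit = sum_{k=0}^{7} k_p_x * q * v^(k+1) = 0.17204
APV(future benefits) = 298884 * 0.17204 = 51420.048
Life annuity-due factor ä_{x:8} = sum_{k=0}^{7} k_p_x * v^k = 6.390063
APV(future premiums) = 2125 * 6.390063 = 13578.8832
V = 51420.048 - 13578.8832
= 37841.1648


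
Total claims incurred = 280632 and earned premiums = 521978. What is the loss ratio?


Loss ratio = claims / premiums
= 280632 / 521978
= 0.5376


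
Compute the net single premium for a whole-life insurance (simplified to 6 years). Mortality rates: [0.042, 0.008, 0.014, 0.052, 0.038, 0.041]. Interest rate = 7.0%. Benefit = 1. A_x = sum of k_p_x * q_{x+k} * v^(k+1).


v = 0.934579
Year 0: k_p_x=1.0, q=0.042, term=0.039252
Year 1: k_p_x=0.958, q=0.008, term=0.006694
Year 2: k_p_x=0.950336, q=0.014, term=0.010861
Year 3: k_p_x=0.937031, q=0.052, term=0.037173
Year 4: k_p_x=0.888306, q=0.038, term=0.024067
Year 5: k_p_x=0.85455, q=0.041, term=0.023346
A_x = 0.1414


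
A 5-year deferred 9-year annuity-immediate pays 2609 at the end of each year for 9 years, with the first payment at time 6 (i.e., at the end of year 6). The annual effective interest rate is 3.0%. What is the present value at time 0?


PV at time 5 of the 9-year annuity-immediate:
a_n = 2609 * (1-(1+0.03)^(-9))/0.03 = 20313.9582
Discount back 5 years to time 0:
PV = 20313.9582 * (1+0.03)^(-5)
= 20313.9582 * 0.862609
= 17522.9988


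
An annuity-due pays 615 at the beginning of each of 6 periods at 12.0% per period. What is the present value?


PV_due = PMT * (1-(1+i)^(-n))/i * (1+i)
PV_immediate = 2528.5155
PV_due = 2528.5155 * 1.12
= 2831.9374


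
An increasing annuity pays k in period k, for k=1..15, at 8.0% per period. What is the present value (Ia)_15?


(Ia)_n = sum_{k=1}^{n} k * v^k, v = 1/(1+i)
v = 0.925926
Sum computed term by term:
(Ia)_15 = 56.4451


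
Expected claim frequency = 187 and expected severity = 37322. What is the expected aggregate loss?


E[S] = E[N] * E[X]
= 187 * 37322
= 6.9792e+06


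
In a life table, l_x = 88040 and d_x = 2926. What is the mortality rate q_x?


q_x = d_x / l_x
= 2926 / 88040
= 0.0332


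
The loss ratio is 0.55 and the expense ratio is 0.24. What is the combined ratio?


Combined ratio = loss ratio + expense ratio
= 0.55 + 0.24
= 0.79


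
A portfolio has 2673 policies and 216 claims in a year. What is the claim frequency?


frequency = claims / policies
= 216 / 2673
= 0.0808


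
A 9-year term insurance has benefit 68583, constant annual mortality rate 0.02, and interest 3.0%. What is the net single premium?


NSP = benefit * sum_{k=0}^{n-1} k_p_x * q * v^(k+1)
With constant q=0.02, v=0.970874
Sum = 0.144401
NSP = 68583 * 0.144401
= 9903.4336


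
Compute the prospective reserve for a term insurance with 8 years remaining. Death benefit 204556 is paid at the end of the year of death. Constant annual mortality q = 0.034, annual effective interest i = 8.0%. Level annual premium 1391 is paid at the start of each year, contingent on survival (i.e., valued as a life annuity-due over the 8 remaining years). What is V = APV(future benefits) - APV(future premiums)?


v = 1/(1+i) = 0.925926
APV(future benefits) per unit = sum_{k=0}^{7} k_p_x * q * v^(k+1) = 0.176065
APV(future benefits) = 204556 * 0.176065 = 36015.2252
Life annuity-due factor ä_{x:8} = sum_{k=0}^{7} k_p_x * v^k = 5.592664
APV(future premiums) = 1391 * 5.592664 = 7779.396
V = 36015.2252 - 7779.396
= 28235.8292


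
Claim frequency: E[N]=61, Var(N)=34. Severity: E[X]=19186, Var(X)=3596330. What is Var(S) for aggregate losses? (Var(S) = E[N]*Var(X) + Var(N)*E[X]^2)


Var(S) = E[N]*Var(X) + Var(N)*E[X]^2
= 61*3596330 + 34*19186^2
= 219376130 + 12515488264
= 1.2735e+10


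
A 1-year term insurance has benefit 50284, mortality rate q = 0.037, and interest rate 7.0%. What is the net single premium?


NSP = benefit * q * v
v = 1/(1+i) = 0.934579
NSP = 50284 * 0.037 * 0.934579
= 1738.7925


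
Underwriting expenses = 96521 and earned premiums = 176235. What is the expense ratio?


Expense ratio = expenses / premiums
= 96521 / 176235
= 0.5477


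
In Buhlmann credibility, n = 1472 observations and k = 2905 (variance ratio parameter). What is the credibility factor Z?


Z = n / (n + k)
= 1472 / (1472 + 2905)
= 1472 / 4377
= 0.3363


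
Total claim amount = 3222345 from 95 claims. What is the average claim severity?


severity = total / number
= 3222345 / 95
= 33919.4211


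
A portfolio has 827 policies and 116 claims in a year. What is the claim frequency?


frequency = claims / policies
= 116 / 827
= 0.1403


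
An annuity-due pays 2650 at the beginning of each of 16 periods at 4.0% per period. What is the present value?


PV_due = PMT * (1-(1+i)^(-n))/i * (1+i)
PV_immediate = 30878.5834
PV_due = 30878.5834 * 1.04
= 32113.7267


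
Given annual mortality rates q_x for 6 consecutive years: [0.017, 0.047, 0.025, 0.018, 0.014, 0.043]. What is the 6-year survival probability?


p_k = 1 - q_k for each year
Survival = product of (1 - q_k)
= 0.983 * 0.953 * 0.975 * 0.982 * 0.986 * 0.957
= 0.8464


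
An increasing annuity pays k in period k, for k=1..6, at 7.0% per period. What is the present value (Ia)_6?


(Ia)_n = sum_{k=1}^{n} k * v^k, v = 1/(1+i)
v = 0.934579
Sum computed term by term:
(Ia)_6 = 15.7449


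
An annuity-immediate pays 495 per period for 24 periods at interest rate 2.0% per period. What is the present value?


PV = PMT * (1 - (1+i)^(-n)) / i
= 495 * (1 - (1+0.02)^(-24)) / 0.02
= 495 * (1 - 0.621721) / 0.02
= 495 * 18.913926
= 9362.3932


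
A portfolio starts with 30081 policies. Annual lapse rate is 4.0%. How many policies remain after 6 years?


remaining = initial * (1 - lapse)^years
= 30081 * (1 - 0.04)^6
= 30081 * 0.782758
= 23546.1371


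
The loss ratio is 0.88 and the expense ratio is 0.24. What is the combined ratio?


Combined ratio = loss ratio + expense ratio
= 0.88 + 0.24
= 1.12


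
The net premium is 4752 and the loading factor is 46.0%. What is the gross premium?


Gross = net * (1 + loading)
= 4752 * (1 + 0.46)
= 4752 * 1.46
= 6937.92


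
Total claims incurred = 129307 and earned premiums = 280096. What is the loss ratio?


Loss ratio = claims / premiums
= 129307 / 280096
= 0.4617


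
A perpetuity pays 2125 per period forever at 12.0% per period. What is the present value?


PV = PMT / i
= 2125 / 0.12
= 17708.3333


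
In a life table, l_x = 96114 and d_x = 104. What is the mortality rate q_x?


q_x = d_x / l_x
= 104 / 96114
= 0.0011


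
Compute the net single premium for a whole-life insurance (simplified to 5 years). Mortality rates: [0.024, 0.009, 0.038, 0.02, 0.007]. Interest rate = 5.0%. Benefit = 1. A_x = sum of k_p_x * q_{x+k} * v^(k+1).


v = 0.952381
Year 0: k_p_x=1.0, q=0.024, term=0.022857
Year 1: k_p_x=0.976, q=0.009, term=0.007967
Year 2: k_p_x=0.967216, q=0.038, term=0.03175
Year 3: k_p_x=0.930462, q=0.02, term=0.01531
Year 4: k_p_x=0.911853, q=0.007, term=0.005001
A_x = 0.0829


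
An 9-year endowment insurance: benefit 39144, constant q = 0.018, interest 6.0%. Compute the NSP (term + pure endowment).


Term component = 4492.835
Pure endowment = 9_p_x * v^9 * benefit = 0.849187 * 0.591898 * 39144 = 19675.0482
NSP = 24167.8832


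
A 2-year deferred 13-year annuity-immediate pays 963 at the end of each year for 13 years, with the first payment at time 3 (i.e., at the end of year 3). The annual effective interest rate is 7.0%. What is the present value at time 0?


PV at time 2 of the 13-year annuity-immediate:
a_n = 963 * (1-(1+0.07)^(-13))/0.07 = 8048.4177
Discount back 2 years to time 0:
PV = 8048.4177 * (1+0.07)^(-2)
= 8048.4177 * 0.873439
= 7029.7997


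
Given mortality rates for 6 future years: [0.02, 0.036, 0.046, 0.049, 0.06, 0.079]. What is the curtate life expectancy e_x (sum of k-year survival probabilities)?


e_x = sum_{k=1}^{n} k_p_x
k_p_x values:
  1_p_x = 0.98
  2_p_x = 0.94472
  3_p_x = 0.901263
  4_p_x = 0.857101
  5_p_x = 0.805675
  6_p_x = 0.742027
e_x = 5.2308


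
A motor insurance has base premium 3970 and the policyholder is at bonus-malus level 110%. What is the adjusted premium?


adjusted = base * BM_level / 100
= 3970 * 110 / 100
= 3970 * 1.1
= 4367.0


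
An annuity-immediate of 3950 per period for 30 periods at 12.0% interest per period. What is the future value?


FV = PMT * ((1+i)^n - 1) / i
= 3950 * ((1.12)^30 - 1) / 0.12
= 3950 * (29.959922 - 1) / 0.12
= 953264.1031


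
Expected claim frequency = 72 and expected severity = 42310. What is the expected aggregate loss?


E[S] = E[N] * E[X]
= 72 * 42310
= 3.0463e+06


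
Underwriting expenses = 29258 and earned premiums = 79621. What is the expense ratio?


Expense ratio = expenses / premiums
= 29258 / 79621
= 0.3675


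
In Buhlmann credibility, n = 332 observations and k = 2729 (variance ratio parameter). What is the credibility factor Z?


Z = n / (n + k)
= 332 / (332 + 2729)
= 332 / 3061
= 0.1085


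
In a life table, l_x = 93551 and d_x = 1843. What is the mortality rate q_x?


q_x = d_x / l_x
= 1843 / 93551
= 0.0197


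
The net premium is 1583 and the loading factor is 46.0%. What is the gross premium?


Gross = net * (1 + loading)
= 1583 * (1 + 0.46)
= 1583 * 1.46
= 2311.18


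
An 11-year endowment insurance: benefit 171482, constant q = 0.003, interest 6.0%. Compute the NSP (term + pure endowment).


Term component = 4004.007
Pure endowment = 11_p_x * v^11 * benefit = 0.967491 * 0.526788 * 171482 = 87397.8529
NSP = 91401.8599


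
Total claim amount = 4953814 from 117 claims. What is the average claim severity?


severity = total / number
= 4953814 / 117
= 42340.2906


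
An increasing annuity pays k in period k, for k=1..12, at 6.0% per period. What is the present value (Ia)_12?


(Ia)_n = sum_{k=1}^{n} k * v^k, v = 1/(1+i)
v = 0.943396
Sum computed term by term:
(Ia)_12 = 48.7207


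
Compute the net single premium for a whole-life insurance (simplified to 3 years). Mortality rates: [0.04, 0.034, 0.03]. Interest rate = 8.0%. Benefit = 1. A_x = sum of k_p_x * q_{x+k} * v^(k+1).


v = 0.925926
Year 0: k_p_x=1.0, q=0.04, term=0.037037
Year 1: k_p_x=0.96, q=0.034, term=0.027984
Year 2: k_p_x=0.92736, q=0.03, term=0.022085
A_x = 0.0871


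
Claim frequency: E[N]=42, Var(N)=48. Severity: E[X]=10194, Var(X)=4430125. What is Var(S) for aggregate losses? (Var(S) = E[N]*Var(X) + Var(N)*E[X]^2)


Var(S) = E[N]*Var(X) + Var(N)*E[X]^2
= 42*4430125 + 48*10194^2
= 186065250 + 4988046528
= 5.1741e+09


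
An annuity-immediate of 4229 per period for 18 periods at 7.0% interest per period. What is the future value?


FV = PMT * ((1+i)^n - 1) / i
= 4229 * ((1.07)^18 - 1) / 0.07
= 4229 * (3.379932 - 1) / 0.07
= 143781.9085


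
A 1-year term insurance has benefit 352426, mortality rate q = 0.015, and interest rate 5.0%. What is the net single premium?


NSP = benefit * q * v
v = 1/(1+i) = 0.952381
NSP = 352426 * 0.015 * 0.952381
= 5034.6571


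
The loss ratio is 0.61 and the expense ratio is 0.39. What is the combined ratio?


Combined ratio = loss ratio + expense ratio
= 0.61 + 0.39
= 1.0


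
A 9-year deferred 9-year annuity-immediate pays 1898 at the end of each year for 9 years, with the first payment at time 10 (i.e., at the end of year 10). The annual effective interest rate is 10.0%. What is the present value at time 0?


PV at time 9 of the 9-year annuity-immediate:
a_n = 1898 * (1-(1+0.1)^(-9))/0.1 = 10930.6272
Discount back 9 years to time 0:
PV = 10930.6272 * (1+0.1)^(-9)
= 10930.6272 * 0.424098
= 4635.653


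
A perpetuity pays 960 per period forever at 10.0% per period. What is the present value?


PV = PMT / i
= 960 / 0.1
= 9600.0


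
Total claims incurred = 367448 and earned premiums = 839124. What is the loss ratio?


Loss ratio = claims / premiums
= 367448 / 839124
= 0.4379


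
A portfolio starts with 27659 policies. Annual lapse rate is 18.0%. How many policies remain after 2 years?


remaining = initial * (1 - lapse)^years
= 27659 * (1 - 0.18)^2
= 27659 * 0.6724
= 18597.9116


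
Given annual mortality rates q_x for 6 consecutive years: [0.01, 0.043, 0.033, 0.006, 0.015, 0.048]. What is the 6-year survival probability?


p_k = 1 - q_k for each year
Survival = product of (1 - q_k)
= 0.99 * 0.957 * 0.967 * 0.994 * 0.985 * 0.952
= 0.854


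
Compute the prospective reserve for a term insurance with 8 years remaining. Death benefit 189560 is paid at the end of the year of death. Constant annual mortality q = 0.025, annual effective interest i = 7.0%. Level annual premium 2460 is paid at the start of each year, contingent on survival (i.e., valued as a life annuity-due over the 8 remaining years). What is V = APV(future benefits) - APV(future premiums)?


v = 1/(1+i) = 0.934579
APV(future benefits) per unit = sum_{k=0}^{7} k_p_x * q * v^(k+1) = 0.138079
APV(future benefits) = 189560 * 0.138079 = 26174.3059
Life annuity-due factor ä_{x:8} = sum_{k=0}^{7} k_p_x * v^k = 5.909793
APV(future premiums) = 2460 * 5.909793 = 14538.0899
V = 26174.3059 - 14538.0899
= 11636.216


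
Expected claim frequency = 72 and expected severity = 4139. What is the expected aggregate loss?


E[S] = E[N] * E[X]
= 72 * 4139
= 298008


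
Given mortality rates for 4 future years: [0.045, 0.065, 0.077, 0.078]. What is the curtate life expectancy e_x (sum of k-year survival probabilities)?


e_x = sum_{k=1}^{n} k_p_x
k_p_x values:
  1_p_x = 0.955
  2_p_x = 0.892925
  3_p_x = 0.82417
  4_p_x = 0.759885
e_x = 3.432


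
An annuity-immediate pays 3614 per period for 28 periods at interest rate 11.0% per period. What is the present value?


PV = PMT * (1 - (1+i)^(-n)) / i
= 3614 * (1 - (1+0.11)^(-28)) / 0.11
= 3614 * (1 - 0.053822) / 0.11
= 3614 * 8.601622
= 31086.2613


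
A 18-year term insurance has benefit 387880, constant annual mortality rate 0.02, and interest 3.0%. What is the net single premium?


NSP = benefit * sum_{k=0}^{n-1} k_p_x * q * v^(k+1)
With constant q=0.02, v=0.970874
Sum = 0.236673
NSP = 387880 * 0.236673
= 91800.5301


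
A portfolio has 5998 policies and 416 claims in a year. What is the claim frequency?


frequency = claims / policies
= 416 / 5998
= 0.0694


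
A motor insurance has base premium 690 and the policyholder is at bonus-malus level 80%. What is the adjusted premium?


adjusted = base * BM_level / 100
= 690 * 80 / 100
= 690 * 0.8
= 552.0


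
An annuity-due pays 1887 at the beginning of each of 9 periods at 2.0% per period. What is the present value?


PV_due = PMT * (1-(1+i)^(-n))/i * (1+i)
PV_immediate = 15402.1407
PV_due = 15402.1407 * 1.02
= 15710.1835


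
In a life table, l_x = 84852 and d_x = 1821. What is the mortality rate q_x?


q_x = d_x / l_x
= 1821 / 84852
= 0.0215


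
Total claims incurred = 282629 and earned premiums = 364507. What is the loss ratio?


Loss ratio = claims / premiums
= 282629 / 364507
= 0.7754


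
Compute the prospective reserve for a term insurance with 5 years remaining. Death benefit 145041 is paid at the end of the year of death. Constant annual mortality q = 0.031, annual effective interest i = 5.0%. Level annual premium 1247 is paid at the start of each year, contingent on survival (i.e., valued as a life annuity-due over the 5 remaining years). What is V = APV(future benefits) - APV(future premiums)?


v = 1/(1+i) = 0.952381
APV(future benefits) per unit = sum_{k=0}^{4} k_p_x * q * v^(k+1) = 0.126534
APV(future benefits) = 145041 * 0.126534 = 18352.5863
Life annuity-due factor ä_{x:5} = sum_{k=0}^{4} k_p_x * v^k = 4.285822
APV(future premiums) = 1247 * 4.285822 = 5344.4196
V = 18352.5863 - 5344.4196
= 13008.1667


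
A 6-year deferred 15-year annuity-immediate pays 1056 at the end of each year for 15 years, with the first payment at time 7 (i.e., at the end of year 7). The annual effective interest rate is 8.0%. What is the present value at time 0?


PV at time 6 of the 15-year annuity-immediate:
a_n = 1056 * (1-(1+0.08)^(-15))/0.08 = 9038.8095
Discount back 6 years to time 0:
PV = 9038.8095 * (1+0.08)^(-6)
= 9038.8095 * 0.63017
= 5695.9832


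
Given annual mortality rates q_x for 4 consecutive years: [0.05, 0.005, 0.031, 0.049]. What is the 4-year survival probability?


p_k = 1 - q_k for each year
Survival = product of (1 - q_k)
= 0.95 * 0.995 * 0.969 * 0.951
= 0.8711


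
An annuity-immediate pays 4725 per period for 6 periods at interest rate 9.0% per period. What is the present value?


PV = PMT * (1 - (1+i)^(-n)) / i
= 4725 * (1 - (1+0.09)^(-6)) / 0.09
= 4725 * (1 - 0.596267) / 0.09
= 4725 * 4.485919
= 21195.9653


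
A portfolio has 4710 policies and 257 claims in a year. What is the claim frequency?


frequency = claims / policies
= 257 / 4710
= 0.0546


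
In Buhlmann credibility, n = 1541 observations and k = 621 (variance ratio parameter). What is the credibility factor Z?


Z = n / (n + k)
= 1541 / (1541 + 621)
= 1541 / 2162
= 0.7128


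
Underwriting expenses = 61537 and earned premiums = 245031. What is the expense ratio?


Expense ratio = expenses / premiums
= 61537 / 245031
= 0.2511


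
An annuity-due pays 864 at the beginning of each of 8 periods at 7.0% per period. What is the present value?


PV_due = PMT * (1-(1+i)^(-n))/i * (1+i)
PV_immediate = 5159.2019
PV_due = 5159.2019 * 1.07
= 5520.346


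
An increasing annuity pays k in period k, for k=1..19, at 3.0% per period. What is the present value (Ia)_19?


(Ia)_n = sum_{k=1}^{n} k * v^k, v = 1/(1+i)
v = 0.970874
Sum computed term by term:
(Ia)_19 = 130.6026


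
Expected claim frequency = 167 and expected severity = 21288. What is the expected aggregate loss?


E[S] = E[N] * E[X]
= 167 * 21288
= 3.5551e+06


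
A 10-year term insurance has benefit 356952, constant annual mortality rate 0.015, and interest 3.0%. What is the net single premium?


NSP = benefit * sum_{k=0}^{n-1} k_p_x * q * v^(k+1)
With constant q=0.015, v=0.970874
Sum = 0.120093
NSP = 356952 * 0.120093
= 42867.5328


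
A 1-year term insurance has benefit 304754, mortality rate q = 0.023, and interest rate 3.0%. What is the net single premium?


NSP = benefit * q * v
v = 1/(1+i) = 0.970874
NSP = 304754 * 0.023 * 0.970874
= 6805.1864


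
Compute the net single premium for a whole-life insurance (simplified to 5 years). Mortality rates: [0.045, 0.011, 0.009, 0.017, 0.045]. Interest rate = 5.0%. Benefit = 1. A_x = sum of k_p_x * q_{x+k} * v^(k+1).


v = 0.952381
Year 0: k_p_x=1.0, q=0.045, term=0.042857
Year 1: k_p_x=0.955, q=0.011, term=0.009528
Year 2: k_p_x=0.944495, q=0.009, term=0.007343
Year 3: k_p_x=0.935995, q=0.017, term=0.013091
Year 4: k_p_x=0.920083, q=0.045, term=0.032441
A_x = 0.1053


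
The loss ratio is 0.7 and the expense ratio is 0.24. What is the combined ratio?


Combined ratio = loss ratio + expense ratio
= 0.7 + 0.24
= 0.94


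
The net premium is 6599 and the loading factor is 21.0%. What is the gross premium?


Gross = net * (1 + loading)
= 6599 * (1 + 0.21)
= 6599 * 1.21
= 7984.79


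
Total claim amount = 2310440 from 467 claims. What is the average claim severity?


severity = total / number
= 2310440 / 467
= 4947.409


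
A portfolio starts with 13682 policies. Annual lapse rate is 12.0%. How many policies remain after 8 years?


remaining = initial * (1 - lapse)^years
= 13682 * (1 - 0.12)^8
= 13682 * 0.359635
= 4920.5196


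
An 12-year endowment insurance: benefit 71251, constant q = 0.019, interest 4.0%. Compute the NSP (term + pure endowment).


Term component = 11560.564
Pure endowment = 12_p_x * v^12 * benefit = 0.79438 * 0.624597 * 71251 = 35352.4064
NSP = 46912.9704


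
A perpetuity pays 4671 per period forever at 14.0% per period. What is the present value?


PV = PMT / i
= 4671 / 0.14
= 33364.2857


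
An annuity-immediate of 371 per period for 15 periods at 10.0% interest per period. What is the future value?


FV = PMT * ((1+i)^n - 1) / i
= 371 * ((1.1)^15 - 1) / 0.1
= 371 * (4.177248 - 1) / 0.1
= 11787.5907


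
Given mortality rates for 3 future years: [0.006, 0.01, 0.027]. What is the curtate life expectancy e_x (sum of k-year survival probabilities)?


e_x = sum_{k=1}^{n} k_p_x
k_p_x values:
  1_p_x = 0.994
  2_p_x = 0.98406
  3_p_x = 0.95749
e_x = 2.9356


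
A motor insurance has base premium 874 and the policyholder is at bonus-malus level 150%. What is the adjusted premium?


adjusted = base * BM_level / 100
= 874 * 150 / 100
= 874 * 1.5
= 1311.0


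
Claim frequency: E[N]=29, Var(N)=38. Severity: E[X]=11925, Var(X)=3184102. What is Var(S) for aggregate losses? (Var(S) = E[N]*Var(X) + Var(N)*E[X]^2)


Var(S) = E[N]*Var(X) + Var(N)*E[X]^2
= 29*3184102 + 38*11925^2
= 92338958 + 5403813750
= 5.4962e+09


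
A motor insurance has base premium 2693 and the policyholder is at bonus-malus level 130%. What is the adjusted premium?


adjusted = base * BM_level / 100
= 2693 * 130 / 100
= 2693 * 1.3
= 3500.9


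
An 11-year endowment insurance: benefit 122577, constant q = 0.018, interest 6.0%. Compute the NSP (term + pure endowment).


Term component = 16084.5022
Pure endowment = 11_p_x * v^11 * benefit = 0.818892 * 0.526788 * 122577 = 52877.4905
NSP = 68961.9927


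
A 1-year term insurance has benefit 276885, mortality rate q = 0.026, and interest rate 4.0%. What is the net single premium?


NSP = benefit * q * v
v = 1/(1+i) = 0.961538
NSP = 276885 * 0.026 * 0.961538
= 6922.125


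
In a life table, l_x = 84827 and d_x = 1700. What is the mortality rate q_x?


q_x = d_x / l_x
= 1700 / 84827
= 0.02


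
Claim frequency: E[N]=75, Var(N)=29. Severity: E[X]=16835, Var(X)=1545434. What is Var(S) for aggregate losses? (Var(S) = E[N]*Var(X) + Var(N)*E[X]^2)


Var(S) = E[N]*Var(X) + Var(N)*E[X]^2
= 75*1545434 + 29*16835^2
= 115907550 + 8219099525
= 8.3350e+09


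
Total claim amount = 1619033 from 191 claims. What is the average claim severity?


severity = total / number
= 1619033 / 191
= 8476.6126


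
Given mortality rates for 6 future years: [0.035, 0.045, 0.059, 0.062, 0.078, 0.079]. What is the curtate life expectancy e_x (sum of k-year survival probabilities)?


e_x = sum_{k=1}^{n} k_p_x
k_p_x values:
  1_p_x = 0.965
  2_p_x = 0.921575
  3_p_x = 0.867202
  4_p_x = 0.813436
  5_p_x = 0.749988
  6_p_x = 0.690739
e_x = 5.0079


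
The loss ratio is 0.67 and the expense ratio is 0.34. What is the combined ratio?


Combined ratio = loss ratio + expense ratio
= 0.67 + 0.34
= 1.01


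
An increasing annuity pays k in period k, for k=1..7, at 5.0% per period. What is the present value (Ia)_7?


(Ia)_n = sum_{k=1}^{n} k * v^k, v = 1/(1+i)
v = 0.952381
Sum computed term by term:
(Ia)_7 = 22.0185


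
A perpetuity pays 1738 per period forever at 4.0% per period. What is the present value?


PV = PMT / i
= 1738 / 0.04
= 43450.0


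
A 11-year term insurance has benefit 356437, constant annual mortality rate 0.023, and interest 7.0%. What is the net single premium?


NSP = benefit * sum_{k=0}^{n-1} k_p_x * q * v^(k+1)
With constant q=0.023, v=0.934579
Sum = 0.156349
NSP = 356437 * 0.156349
= 55728.5999


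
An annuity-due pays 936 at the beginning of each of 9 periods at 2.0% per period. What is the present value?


PV_due = PMT * (1-(1+i)^(-n))/i * (1+i)
PV_immediate = 7639.8536
PV_due = 7639.8536 * 1.02
= 7792.6506


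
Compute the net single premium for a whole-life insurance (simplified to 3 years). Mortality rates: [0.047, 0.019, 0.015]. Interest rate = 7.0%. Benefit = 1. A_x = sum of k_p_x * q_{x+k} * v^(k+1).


v = 0.934579
Year 0: k_p_x=1.0, q=0.047, term=0.043925
Year 1: k_p_x=0.953, q=0.019, term=0.015815
Year 2: k_p_x=0.934893, q=0.015, term=0.011447
A_x = 0.0712


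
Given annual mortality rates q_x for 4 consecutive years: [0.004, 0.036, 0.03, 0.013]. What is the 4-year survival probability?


p_k = 1 - q_k for each year
Survival = product of (1 - q_k)
= 0.996 * 0.964 * 0.97 * 0.987
= 0.9192


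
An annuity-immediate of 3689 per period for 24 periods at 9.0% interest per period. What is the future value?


FV = PMT * ((1+i)^n - 1) / i
= 3689 * ((1.09)^24 - 1) / 0.09
= 3689 * (7.911083 - 1) / 0.09
= 283277.6203


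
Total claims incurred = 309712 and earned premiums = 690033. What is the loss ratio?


Loss ratio = claims / premiums
= 309712 / 690033
= 0.4488


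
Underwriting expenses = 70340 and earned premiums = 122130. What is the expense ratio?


Expense ratio = expenses / premiums
= 70340 / 122130
= 0.5759


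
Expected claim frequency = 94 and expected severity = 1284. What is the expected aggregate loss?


E[S] = E[N] * E[X]
= 94 * 1284
= 120696


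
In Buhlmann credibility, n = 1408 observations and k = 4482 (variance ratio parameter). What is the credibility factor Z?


Z = n / (n + k)
= 1408 / (1408 + 4482)
= 1408 / 5890
= 0.239


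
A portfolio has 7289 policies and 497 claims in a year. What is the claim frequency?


frequency = claims / policies
= 497 / 7289
= 0.0682


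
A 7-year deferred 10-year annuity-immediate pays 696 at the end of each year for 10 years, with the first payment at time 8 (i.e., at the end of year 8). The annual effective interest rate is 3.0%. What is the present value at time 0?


PV at time 7 of the 10-year annuity-immediate:
a_n = 696 * (1-(1+0.03)^(-10))/0.03 = 5937.0212
Discount back 7 years to time 0:
PV = 5937.0212 * (1+0.03)^(-7)
= 5937.0212 * 0.813092
= 4827.3415


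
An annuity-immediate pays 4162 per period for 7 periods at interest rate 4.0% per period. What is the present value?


PV = PMT * (1 - (1+i)^(-n)) / i
= 4162 * (1 - (1+0.04)^(-7)) / 0.04
= 4162 * (1 - 0.759918) / 0.04
= 4162 * 6.002055
= 24980.5515


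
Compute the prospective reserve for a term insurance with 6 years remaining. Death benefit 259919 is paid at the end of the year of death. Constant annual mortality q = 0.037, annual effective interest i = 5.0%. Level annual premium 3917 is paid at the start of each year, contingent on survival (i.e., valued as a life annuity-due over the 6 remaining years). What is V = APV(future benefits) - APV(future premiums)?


v = 1/(1+i) = 0.952381
APV(future benefits) per unit = sum_{k=0}^{5} k_p_x * q * v^(k+1) = 0.17218
APV(future benefits) = 259919 * 0.17218 = 44752.9092
Life annuity-due factor ä_{x:6} = sum_{k=0}^{5} k_p_x * v^k = 4.886195
APV(future premiums) = 3917 * 4.886195 = 19139.2269
V = 44752.9092 - 19139.2269
= 25613.6823


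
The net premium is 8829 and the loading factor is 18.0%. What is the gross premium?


Gross = net * (1 + loading)
= 8829 * (1 + 0.18)
= 8829 * 1.18
= 10418.22


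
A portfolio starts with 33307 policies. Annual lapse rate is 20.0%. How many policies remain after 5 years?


remaining = initial * (1 - lapse)^years
= 33307 * (1 - 0.2)^5
= 33307 * 0.32768
= 10914.0378


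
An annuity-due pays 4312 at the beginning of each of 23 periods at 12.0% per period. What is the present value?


PV_due = PMT * (1-(1+i)^(-n))/i * (1+i)
PV_immediate = 33281.8861
PV_due = 33281.8861 * 1.12
= 37275.7125


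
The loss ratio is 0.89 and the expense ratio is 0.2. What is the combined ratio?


Combined ratio = loss ratio + expense ratio
= 0.89 + 0.2
= 1.09


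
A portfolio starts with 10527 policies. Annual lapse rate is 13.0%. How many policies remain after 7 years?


remaining = initial * (1 - lapse)^years
= 10527 * (1 - 0.13)^7
= 10527 * 0.377255
= 3971.3612


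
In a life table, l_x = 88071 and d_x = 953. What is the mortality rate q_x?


q_x = d_x / l_x
= 953 / 88071
= 0.0108


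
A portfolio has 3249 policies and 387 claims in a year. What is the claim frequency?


frequency = claims / policies
= 387 / 3249
= 0.1191


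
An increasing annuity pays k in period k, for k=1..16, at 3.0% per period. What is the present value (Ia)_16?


(Ia)_n = sum_{k=1}^{n} k * v^k, v = 1/(1+i)
v = 0.970874
Sum computed term by term:
(Ia)_16 = 98.9088


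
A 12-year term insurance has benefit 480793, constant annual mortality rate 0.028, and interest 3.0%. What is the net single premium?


NSP = benefit * sum_{k=0}^{n-1} k_p_x * q * v^(k+1)
With constant q=0.028, v=0.970874
Sum = 0.241946
NSP = 480793 * 0.241946
= 116326.1361


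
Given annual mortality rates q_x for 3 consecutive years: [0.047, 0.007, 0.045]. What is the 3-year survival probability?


p_k = 1 - q_k for each year
Survival = product of (1 - q_k)
= 0.953 * 0.993 * 0.955
= 0.9037


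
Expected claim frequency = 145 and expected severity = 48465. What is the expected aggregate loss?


E[S] = E[N] * E[X]
= 145 * 48465
= 7.0274e+06


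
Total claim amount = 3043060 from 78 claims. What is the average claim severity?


severity = total / number
= 3043060 / 78
= 39013.5897


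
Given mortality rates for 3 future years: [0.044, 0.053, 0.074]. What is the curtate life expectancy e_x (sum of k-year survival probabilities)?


e_x = sum_{k=1}^{n} k_p_x
k_p_x values:
  1_p_x = 0.956
  2_p_x = 0.905332
  3_p_x = 0.838337
e_x = 2.6997


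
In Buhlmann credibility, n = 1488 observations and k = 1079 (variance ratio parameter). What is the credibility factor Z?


Z = n / (n + k)
= 1488 / (1488 + 1079)
= 1488 / 2567
= 0.5797


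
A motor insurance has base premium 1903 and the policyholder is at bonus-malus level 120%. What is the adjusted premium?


adjusted = base * BM_level / 100
= 1903 * 120 / 100
= 1903 * 1.2
= 2283.6


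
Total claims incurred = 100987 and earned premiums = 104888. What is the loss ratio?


Loss ratio = claims / premiums
= 100987 / 104888
= 0.9628


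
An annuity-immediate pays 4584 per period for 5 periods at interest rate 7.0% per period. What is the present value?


PV = PMT * (1 - (1+i)^(-n)) / i
= 4584 * (1 - (1+0.07)^(-5)) / 0.07
= 4584 * (1 - 0.712986) / 0.07
= 4584 * 4.100197
= 18795.305


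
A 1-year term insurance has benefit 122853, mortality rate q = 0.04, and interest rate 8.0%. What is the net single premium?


NSP = benefit * q * v
v = 1/(1+i) = 0.925926
NSP = 122853 * 0.04 * 0.925926
= 4550.1111


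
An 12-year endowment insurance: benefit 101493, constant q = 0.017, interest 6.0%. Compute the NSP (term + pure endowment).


Term component = 13342.5808
Pure endowment = 12_p_x * v^12 * benefit = 0.814033 * 0.496969 * 101493 = 41058.9577
NSP = 54401.5385


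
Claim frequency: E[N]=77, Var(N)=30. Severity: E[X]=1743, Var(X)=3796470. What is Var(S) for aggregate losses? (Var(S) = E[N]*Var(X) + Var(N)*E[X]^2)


Var(S) = E[N]*Var(X) + Var(N)*E[X]^2
= 77*3796470 + 30*1743^2
= 292328190 + 91141470
= 3.8347e+08


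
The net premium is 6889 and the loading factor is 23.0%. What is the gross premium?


Gross = net * (1 + loading)
= 6889 * (1 + 0.23)
= 6889 * 1.23
= 8473.47


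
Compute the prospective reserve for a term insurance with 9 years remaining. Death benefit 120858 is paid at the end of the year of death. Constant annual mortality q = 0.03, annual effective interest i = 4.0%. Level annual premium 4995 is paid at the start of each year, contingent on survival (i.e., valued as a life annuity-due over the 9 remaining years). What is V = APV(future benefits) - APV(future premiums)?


v = 1/(1+i) = 0.961538
APV(future benefits) per unit = sum_{k=0}^{8} k_p_x * q * v^(k+1) = 0.199659
APV(future benefits) = 120858 * 0.199659 = 24130.4259
Life annuity-due factor ä_{x:9} = sum_{k=0}^{8} k_p_x * v^k = 6.921523
APV(future premiums) = 4995 * 6.921523 = 34573.0075
V = 24130.4259 - 34573.0075
= -10442.5817


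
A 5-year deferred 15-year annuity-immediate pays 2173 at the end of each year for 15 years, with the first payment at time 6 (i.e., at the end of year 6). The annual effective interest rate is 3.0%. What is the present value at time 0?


PV at time 5 of the 15-year annuity-immediate:
a_n = 2173 * (1-(1+0.03)^(-15))/0.03 = 25941.1329
Discount back 5 years to time 0:
PV = 25941.1329 * (1+0.03)^(-5)
= 25941.1329 * 0.862609
= 22377.0492


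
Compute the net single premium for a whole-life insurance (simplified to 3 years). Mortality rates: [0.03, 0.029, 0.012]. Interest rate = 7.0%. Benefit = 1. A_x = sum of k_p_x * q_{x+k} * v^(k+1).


v = 0.934579
Year 0: k_p_x=1.0, q=0.03, term=0.028037
Year 1: k_p_x=0.97, q=0.029, term=0.02457
Year 2: k_p_x=0.94187, q=0.012, term=0.009226
A_x = 0.0618


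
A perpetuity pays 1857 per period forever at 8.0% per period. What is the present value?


PV = PMT / i
= 1857 / 0.08
= 23212.5


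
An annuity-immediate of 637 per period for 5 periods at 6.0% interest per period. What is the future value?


FV = PMT * ((1+i)^n - 1) / i
= 637 * ((1.06)^5 - 1) / 0.06
= 637 * (1.338226 - 1) / 0.06
= 3590.8282


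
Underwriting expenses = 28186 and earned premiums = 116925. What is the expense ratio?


Expense ratio = expenses / premiums
= 28186 / 116925
= 0.2411


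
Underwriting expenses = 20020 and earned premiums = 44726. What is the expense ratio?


Expense ratio = expenses / premiums
= 20020 / 44726
= 0.4476


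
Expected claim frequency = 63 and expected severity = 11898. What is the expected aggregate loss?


E[S] = E[N] * E[X]
= 63 * 11898
= 749574


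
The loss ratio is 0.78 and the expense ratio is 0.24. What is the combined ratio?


Combined ratio = loss ratio + expense ratio
= 0.78 + 0.24
= 1.02


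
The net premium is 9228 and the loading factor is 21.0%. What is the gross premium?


Gross = net * (1 + loading)
= 9228 * (1 + 0.21)
= 9228 * 1.21
= 11165.88


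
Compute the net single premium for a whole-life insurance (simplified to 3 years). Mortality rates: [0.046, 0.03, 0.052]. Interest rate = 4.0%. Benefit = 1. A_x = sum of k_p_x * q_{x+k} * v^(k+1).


v = 0.961538
Year 0: k_p_x=1.0, q=0.046, term=0.044231
Year 1: k_p_x=0.954, q=0.03, term=0.026461
Year 2: k_p_x=0.92538, q=0.052, term=0.042778
A_x = 0.1135


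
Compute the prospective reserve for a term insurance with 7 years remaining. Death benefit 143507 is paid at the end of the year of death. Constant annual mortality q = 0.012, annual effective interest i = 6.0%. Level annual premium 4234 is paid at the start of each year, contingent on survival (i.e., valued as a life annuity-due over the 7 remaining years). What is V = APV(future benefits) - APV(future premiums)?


v = 1/(1+i) = 0.943396
APV(future benefits) per unit = sum_{k=0}^{6} k_p_x * q * v^(k+1) = 0.064806
APV(future benefits) = 143507 * 0.064806 = 9300.1217
Life annuity-due factor ä_{x:7} = sum_{k=0}^{6} k_p_x * v^k = 5.724534
APV(future premiums) = 4234 * 5.724534 = 24237.6784
V = 9300.1217 - 24237.6784
= -14937.5567
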